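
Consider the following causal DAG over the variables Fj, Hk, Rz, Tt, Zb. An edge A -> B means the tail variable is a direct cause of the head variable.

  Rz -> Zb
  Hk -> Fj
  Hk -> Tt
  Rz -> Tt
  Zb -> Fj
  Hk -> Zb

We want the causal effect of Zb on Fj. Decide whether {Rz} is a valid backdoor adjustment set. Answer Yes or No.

No

Backdoor paths from Zb to Fj (paths whose first edge points into Zb):
  P1: Zb <- Rz -> Tt <- Hk -> Fj
  P2: Zb <- Hk -> Fj
Condition 1 (no descendant of Zb in the set): holds — descendants of Zb are {Fj}; none are in {Rz}.
Condition 2 (every backdoor path blocked by {Rz}):
  P1: blocked at fork node Rz ∈ conditioning set.
  P2: open — no interior node is in the conditioning set.
{Rz} does not satisfy the backdoor criterion.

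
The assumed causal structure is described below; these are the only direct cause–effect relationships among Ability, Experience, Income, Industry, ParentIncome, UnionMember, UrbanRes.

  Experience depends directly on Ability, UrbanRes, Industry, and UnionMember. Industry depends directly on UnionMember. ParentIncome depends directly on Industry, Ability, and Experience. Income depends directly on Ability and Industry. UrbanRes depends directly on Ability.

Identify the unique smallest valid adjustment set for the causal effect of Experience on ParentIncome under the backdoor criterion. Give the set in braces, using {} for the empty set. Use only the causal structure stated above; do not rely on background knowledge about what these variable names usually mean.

{Ability, Industry}

Variables eligible for adjustment (non-descendants of Experience, excluding Experience and ParentIncome): {Ability, Income, Industry, UnionMember, UrbanRes}.
Backdoor paths from Experience to ParentIncome:
  P1: Experience <- Ability -> ParentIncome
  P2: Experience <- Ability -> Income <- Industry -> ParentIncome
  P3: Experience <- UnionMember -> Industry -> ParentIncome
  P4: Experience <- UnionMember -> Industry -> Income <- Ability -> ParentIncome
  P5: Experience <- UrbanRes <- Ability -> ParentIncome
  P6: Experience <- UrbanRes <- Ability -> Income <- Industry -> ParentIncome
  P7: Experience <- Industry -> ParentIncome
  P8: Experience <- Industry -> Income <- Ability -> ParentIncome
The empty set is not sufficient: P1 (Experience <- Ability -> ParentIncome) has no collider blocking it and no conditioned non-collider, so it is open.
Try {Ability, Industry}:
  P1: blocked at fork node Ability ∈ conditioning set.
  P2: blocked at fork node Ability ∈ conditioning set.
  P3: blocked at chain node Industry ∈ conditioning set.
  P4: blocked at chain node Industry ∈ conditioning set.
  P5: blocked at fork node Ability ∈ conditioning set.
  P6: blocked at fork node Ability ∈ conditioning set.
  P7: blocked at fork node Industry ∈ conditioning set.
  P8: blocked at fork node Industry ∈ conditioning set.
{Ability, Industry} contains no descendant of Experience and blocks every backdoor path.
Every element of {Ability, Industry} is needed (dropping Ability leaves P1 open; dropping Industry leaves P3 open), so no proper subset is valid.
Among all size-2 subsets of the eligible variables, only {Ability, Industry} blocks every backdoor path, so it is the unique smallest valid adjustment set.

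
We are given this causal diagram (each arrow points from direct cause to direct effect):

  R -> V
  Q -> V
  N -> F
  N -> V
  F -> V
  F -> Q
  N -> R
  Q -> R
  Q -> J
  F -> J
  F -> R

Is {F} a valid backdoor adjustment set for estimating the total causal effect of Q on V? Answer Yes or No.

Backdoor paths from Q to V (paths whose first edge points into Q):
  P1: Q <- F <- N -> R -> V
  P2: Q <- F <- N -> V
  P3: Q <- F -> R <- N -> V
  P4: Q <- F -> R -> V
  P5: Q <- F -> V
Condition 1 (no descendant of Q in the set): holds — descendants of Q are {J, R, V}; none are in {F}.
Condition 2 (every backdoor path blocked by {F}):
  P1: blocked at chain node F ∈ conditioning set.
  P2: blocked at chain node F ∈ conditioning set.
  P3: blocked at fork node F ∈ conditioning set.
  P4: blocked at fork node F ∈ conditioning set.
  P5: blocked at fork node F ∈ conditioning set.
{F} satisfies the backdoor criterion.

Yes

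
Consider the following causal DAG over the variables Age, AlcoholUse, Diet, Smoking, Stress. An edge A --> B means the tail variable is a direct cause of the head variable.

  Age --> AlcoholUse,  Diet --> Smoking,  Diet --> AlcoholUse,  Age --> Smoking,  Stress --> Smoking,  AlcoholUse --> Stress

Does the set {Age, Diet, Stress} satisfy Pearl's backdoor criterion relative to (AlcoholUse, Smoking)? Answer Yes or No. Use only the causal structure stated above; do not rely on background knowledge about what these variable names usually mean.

No

Backdoor paths from AlcoholUse to Smoking (paths whose first edge points into AlcoholUse):
  P1: AlcoholUse <- Diet -> Smoking
  P2: AlcoholUse <- Age -> Smoking
Condition 1 (no descendant of AlcoholUse in the set): FAILS — Stress is a descendant of AlcoholUse.
Condition 2 (every backdoor path blocked by {Age, Diet, Stress}):
  P1: blocked at fork node Diet ∈ conditioning set.
  P2: blocked at fork node Age ∈ conditioning set.
{Age, Diet, Stress} does not satisfy the backdoor criterion.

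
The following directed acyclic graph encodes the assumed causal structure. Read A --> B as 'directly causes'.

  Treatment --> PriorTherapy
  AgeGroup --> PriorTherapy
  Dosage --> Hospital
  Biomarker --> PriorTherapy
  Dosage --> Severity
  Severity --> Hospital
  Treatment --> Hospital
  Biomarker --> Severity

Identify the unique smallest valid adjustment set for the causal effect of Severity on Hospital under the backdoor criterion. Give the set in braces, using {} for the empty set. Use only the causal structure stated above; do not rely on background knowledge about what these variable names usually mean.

Variables eligible for adjustment (non-descendants of Severity, excluding Severity and Hospital): {AgeGroup, Biomarker, Dosage, PriorTherapy, Treatment}.
Backdoor paths from Severity to Hospital:
  P1: Severity <- Dosage -> Hospital
  P2: Severity <- Biomarker -> PriorTherapy <- Treatment -> Hospital
The empty set is not sufficient: P1 (Severity <- Dosage -> Hospital) has no collider blocking it and no conditioned non-collider, so it is open.
Try {Dosage}:
  P1: blocked at fork node Dosage ∈ conditioning set.
  P2: blocked at collider PriorTherapy (neither it nor any descendant is in the conditioning set).
{Dosage} contains no descendant of Severity and blocks every backdoor path.
No other singleton works — e.g. {AgeGroup} leaves P1 open — so {Dosage} is the unique smallest valid adjustment set.

{Dosage}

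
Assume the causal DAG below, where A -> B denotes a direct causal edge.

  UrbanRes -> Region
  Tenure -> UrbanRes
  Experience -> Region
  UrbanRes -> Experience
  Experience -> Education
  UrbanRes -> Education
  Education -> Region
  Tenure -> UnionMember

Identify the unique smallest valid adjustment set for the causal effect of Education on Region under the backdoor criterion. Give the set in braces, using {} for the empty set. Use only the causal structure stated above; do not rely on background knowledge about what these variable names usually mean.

{Experience, UrbanRes}

Variables eligible for adjustment (non-descendants of Education, excluding Education and Region): {Experience, Tenure, UnionMember, UrbanRes}.
Backdoor paths from Education to Region:
  P1: Education <- UrbanRes -> Experience -> Region
  P2: Education <- UrbanRes -> Region
  P3: Education <- Experience <- UrbanRes -> Region
  P4: Education <- Experience -> Region
The empty set is not sufficient: P1 (Education <- UrbanRes -> Experience -> Region) has no collider blocking it and no conditioned non-collider, so it is open.
Try {Experience, UrbanRes}:
  P1: blocked at fork node UrbanRes ∈ conditioning set.
  P2: blocked at fork node UrbanRes ∈ conditioning set.
  P3: blocked at chain node Experience ∈ conditioning set.
  P4: blocked at fork node Experience ∈ conditioning set.
{Experience, UrbanRes} contains no descendant of Education and blocks every backdoor path.
Every element of {Experience, UrbanRes} is needed (dropping Experience leaves P4 open; dropping UrbanRes leaves P2 open), so no proper subset is valid.
Among all size-2 subsets of the eligible variables, only {Experience, UrbanRes} blocks every backdoor path, so it is the unique smallest valid adjustment set.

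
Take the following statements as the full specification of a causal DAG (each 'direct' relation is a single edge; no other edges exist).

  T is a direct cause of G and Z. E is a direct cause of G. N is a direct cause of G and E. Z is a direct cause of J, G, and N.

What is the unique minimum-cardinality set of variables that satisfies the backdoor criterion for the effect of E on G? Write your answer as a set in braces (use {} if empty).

{N}

Variables eligible for adjustment (non-descendants of E, excluding E and G): {J, N, T, Z}.
Backdoor paths from E to G:
  P1: E <- N <- Z <- T -> G
  P2: E <- N <- Z -> G
  P3: E <- N -> G
The empty set is not sufficient: P1 (E <- N <- Z <- T -> G) has no collider blocking it and no conditioned non-collider, so it is open.
Try {N}:
  P1: blocked at chain node N ∈ conditioning set.
  P2: blocked at chain node N ∈ conditioning set.
  P3: blocked at fork node N ∈ conditioning set.
{N} contains no descendant of E and blocks every backdoor path.
No other singleton works — e.g. {T} leaves P2 open — so {N} is the unique smallest valid adjustment set.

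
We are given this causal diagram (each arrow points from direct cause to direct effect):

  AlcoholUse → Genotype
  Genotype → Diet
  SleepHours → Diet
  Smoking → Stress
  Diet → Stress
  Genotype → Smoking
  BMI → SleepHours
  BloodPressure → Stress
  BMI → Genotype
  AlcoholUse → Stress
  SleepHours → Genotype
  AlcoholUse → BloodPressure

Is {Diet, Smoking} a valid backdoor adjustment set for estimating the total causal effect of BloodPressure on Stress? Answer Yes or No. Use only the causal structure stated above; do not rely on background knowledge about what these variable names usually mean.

No

Backdoor paths from BloodPressure to Stress (paths whose first edge points into BloodPressure):
  P1: BloodPressure <- AlcoholUse -> Genotype <- BMI -> SleepHours -> Diet -> Stress
  P2: BloodPressure <- AlcoholUse -> Genotype <- SleepHours -> Diet -> Stress
  P3: BloodPressure <- AlcoholUse -> Genotype -> Smoking -> Stress
  P4: BloodPressure <- AlcoholUse -> Genotype -> Diet -> Stress
  P5: BloodPressure <- AlcoholUse -> Stress
Condition 1 (no descendant of BloodPressure in the set): holds — descendants of BloodPressure are {Stress}; none are in {Diet, Smoking}.
Condition 2 (every backdoor path blocked by {Diet, Smoking}):
  P1: blocked at chain node Diet ∈ conditioning set.
  P2: blocked at chain node Diet ∈ conditioning set.
  P3: blocked at chain node Smoking ∈ conditioning set.
  P4: blocked at chain node Diet ∈ conditioning set.
  P5: open — no interior node is in the conditioning set.
{Diet, Smoking} does not satisfy the backdoor criterion.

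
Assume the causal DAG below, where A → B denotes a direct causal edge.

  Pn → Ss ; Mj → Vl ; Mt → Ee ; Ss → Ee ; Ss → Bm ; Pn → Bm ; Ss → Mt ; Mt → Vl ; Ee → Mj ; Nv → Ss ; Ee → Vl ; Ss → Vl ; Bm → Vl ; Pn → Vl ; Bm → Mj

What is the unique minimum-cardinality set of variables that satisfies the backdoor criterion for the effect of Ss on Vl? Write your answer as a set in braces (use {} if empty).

{Pn}

Variables eligible for adjustment (non-descendants of Ss, excluding Ss and Vl): {Nv, Pn}.
Backdoor paths from Ss to Vl:
  P1: Ss <- Pn -> Bm -> Mj <- Ee <- Mt -> Vl
  P2: Ss <- Pn -> Bm -> Mj <- Ee -> Vl
  P3: Ss <- Pn -> Bm -> Mj -> Vl
  P4: Ss <- Pn -> Bm -> Vl
  P5: Ss <- Pn -> Vl
The empty set is not sufficient: P3 (Ss <- Pn -> Bm -> Mj -> Vl) has no collider blocking it and no conditioned non-collider, so it is open.
Try {Pn}:
  P1: blocked at fork node Pn ∈ conditioning set.
  P2: blocked at fork node Pn ∈ conditioning set.
  P3: blocked at fork node Pn ∈ conditioning set.
  P4: blocked at fork node Pn ∈ conditioning set.
  P5: blocked at fork node Pn ∈ conditioning set.
{Pn} contains no descendant of Ss and blocks every backdoor path.
No other singleton works — e.g. {Nv} leaves P3 open — so {Pn} is the unique smallest valid adjustment set.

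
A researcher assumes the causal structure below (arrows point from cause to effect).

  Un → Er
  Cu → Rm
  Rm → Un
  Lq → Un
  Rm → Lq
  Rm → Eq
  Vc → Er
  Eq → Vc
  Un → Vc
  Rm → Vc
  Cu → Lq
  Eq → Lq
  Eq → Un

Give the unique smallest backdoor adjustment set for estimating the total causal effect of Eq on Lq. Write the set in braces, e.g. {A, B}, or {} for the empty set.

{Rm}

Variables eligible for adjustment (non-descendants of Eq, excluding Eq and Lq): {Cu, Rm}.
Backdoor paths from Eq to Lq:
  P1: Eq <- Rm <- Cu -> Lq
  P2: Eq <- Rm -> Lq
  P3: Eq <- Rm -> Un <- Lq
  P4: Eq <- Rm -> Vc <- Un <- Lq
  P5: Eq <- Rm -> Vc -> Er <- Un <- Lq
The empty set is not sufficient: P1 (Eq <- Rm <- Cu -> Lq) has no collider blocking it and no conditioned non-collider, so it is open.
Try {Rm}:
  P1: blocked at chain node Rm ∈ conditioning set.
  P2: blocked at fork node Rm ∈ conditioning set.
  P3: blocked at fork node Rm ∈ conditioning set.
  P4: blocked at fork node Rm ∈ conditioning set.
  P5: blocked at fork node Rm ∈ conditioning set.
{Rm} contains no descendant of Eq and blocks every backdoor path.
No other singleton works — e.g. {Cu} leaves P2 open — so {Rm} is the unique smallest valid adjustment set.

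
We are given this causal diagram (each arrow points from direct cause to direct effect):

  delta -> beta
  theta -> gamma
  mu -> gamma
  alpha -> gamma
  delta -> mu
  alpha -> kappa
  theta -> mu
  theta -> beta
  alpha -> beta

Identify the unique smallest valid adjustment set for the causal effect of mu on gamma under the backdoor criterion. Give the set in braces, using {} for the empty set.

{theta}

Variables eligible for adjustment (non-descendants of mu, excluding mu and gamma): {alpha, beta, delta, kappa, theta}.
Backdoor paths from mu to gamma:
  P1: mu <- theta -> beta <- alpha -> gamma
  P2: mu <- theta -> gamma
  P3: mu <- delta -> beta <- theta -> gamma
  P4: mu <- delta -> beta <- alpha -> gamma
The empty set is not sufficient: P2 (mu <- theta -> gamma) has no collider blocking it and no conditioned non-collider, so it is open.
Try {theta}:
  P1: blocked at fork node theta ∈ conditioning set.
  P2: blocked at fork node theta ∈ conditioning set.
  P3: blocked at collider beta (neither it nor any descendant is in the conditioning set).
  P4: blocked at collider beta (neither it nor any descendant is in the conditioning set).
{theta} contains no descendant of mu and blocks every backdoor path.
No other singleton works — e.g. {delta} leaves P2 open — so {theta} is the unique smallest valid adjustment set.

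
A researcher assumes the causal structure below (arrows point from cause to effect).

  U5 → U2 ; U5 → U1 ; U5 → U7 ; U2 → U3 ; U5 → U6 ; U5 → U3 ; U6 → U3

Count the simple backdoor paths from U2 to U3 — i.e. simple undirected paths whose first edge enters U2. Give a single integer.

A backdoor path from U2 to U3 is any simple undirected path whose first edge points into U2 (i.e. leaves U2 via a parent).
Parents of U2: {U5}.
Enumerating:
  P1: U2 <- U5 -> U6 -> U3
  P2: U2 <- U5 -> U3
That exhausts the simple backdoor paths. Count: 2.

2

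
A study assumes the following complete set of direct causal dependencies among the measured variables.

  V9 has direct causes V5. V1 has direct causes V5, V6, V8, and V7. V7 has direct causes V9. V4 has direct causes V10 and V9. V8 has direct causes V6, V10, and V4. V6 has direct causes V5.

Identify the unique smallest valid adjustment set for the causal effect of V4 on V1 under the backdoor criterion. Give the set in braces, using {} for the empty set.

{V10, V9}

Variables eligible for adjustment (non-descendants of V4, excluding V4 and V1): {V10, V5, V6, V7, V9}.
Backdoor paths from V4 to V1:
  P1: V4 <- V9 <- V5 -> V6 -> V8 -> V1
  P2: V4 <- V9 <- V5 -> V6 -> V1
  P3: V4 <- V9 <- V5 -> V1
  P4: V4 <- V9 -> V7 -> V1
  P5: V4 <- V10 -> V8 <- V6 <- V5 -> V9 -> V7 -> V1
  P6: V4 <- V10 -> V8 <- V6 <- V5 -> V1
  P7: V4 <- V10 -> V8 <- V6 -> V1
  P8: V4 <- V10 -> V8 -> V1
The empty set is not sufficient: P1 (V4 <- V9 <- V5 -> V6 -> V8 -> V1) has no collider blocking it and no conditioned non-collider, so it is open.
Try {V10, V9}:
  P1: blocked at chain node V9 ∈ conditioning set.
  P2: blocked at chain node V9 ∈ conditioning set.
  P3: blocked at chain node V9 ∈ conditioning set.
  P4: blocked at fork node V9 ∈ conditioning set.
  P5: blocked at fork node V10 ∈ conditioning set.
  P6: blocked at fork node V10 ∈ conditioning set.
  P7: blocked at fork node V10 ∈ conditioning set.
  P8: blocked at fork node V10 ∈ conditioning set.
{V10, V9} contains no descendant of V4 and blocks every backdoor path.
Every element of {V10, V9} is needed (dropping V10 leaves P8 open; dropping V9 leaves P1 open), so no proper subset is valid.
Among all size-2 subsets of the eligible variables, only {V10, V9} blocks every backdoor path, so it is the unique smallest valid adjustment set.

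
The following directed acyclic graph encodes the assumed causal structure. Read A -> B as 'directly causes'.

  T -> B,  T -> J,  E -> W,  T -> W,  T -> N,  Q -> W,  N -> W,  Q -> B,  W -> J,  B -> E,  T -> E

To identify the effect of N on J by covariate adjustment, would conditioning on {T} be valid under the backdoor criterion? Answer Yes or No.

Yes

Backdoor paths from N to J (paths whose first edge points into N):
  P1: N <- T -> B <- Q -> W -> J
  P2: N <- T -> B -> E -> W -> J
  P3: N <- T -> E <- B <- Q -> W -> J
  P4: N <- T -> E -> W -> J
  P5: N <- T -> W -> J
  P6: N <- T -> J
Condition 1 (no descendant of N in the set): holds — descendants of N are {J, W}; none are in {T}.
Condition 2 (every backdoor path blocked by {T}):
  P1: blocked at fork node T ∈ conditioning set.
  P2: blocked at fork node T ∈ conditioning set.
  P3: blocked at fork node T ∈ conditioning set.
  P4: blocked at fork node T ∈ conditioning set.
  P5: blocked at fork node T ∈ conditioning set.
  P6: blocked at fork node T ∈ conditioning set.
{T} satisfies the backdoor criterion.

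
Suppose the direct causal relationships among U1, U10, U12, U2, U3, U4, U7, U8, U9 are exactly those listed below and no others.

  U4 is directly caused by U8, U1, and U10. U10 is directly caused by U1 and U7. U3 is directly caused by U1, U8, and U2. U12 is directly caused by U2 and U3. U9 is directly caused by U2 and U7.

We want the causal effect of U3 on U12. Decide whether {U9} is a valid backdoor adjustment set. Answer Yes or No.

No

Backdoor paths from U3 to U12 (paths whose first edge points into U3):
  P1: U3 <- U2 -> U12
  P2: U3 <- U1 -> U10 <- U7 -> U9 <- U2 -> U12
  P3: U3 <- U1 -> U4 <- U10 <- U7 -> U9 <- U2 -> U12
  P4: U3 <- U8 -> U4 <- U1 -> U10 <- U7 -> U9 <- U2 -> U12
  P5: U3 <- U8 -> U4 <- U10 <- U7 -> U9 <- U2 -> U12
Condition 1 (no descendant of U3 in the set): holds — descendants of U3 are {U12}; none are in {U9}.
Condition 2 (every backdoor path blocked by {U9}):
  P1: open — no interior node is in the conditioning set.
  P2: blocked at collider U10 (neither it nor any descendant is in the conditioning set).
  P3: blocked at collider U4 (neither it nor any descendant is in the conditioning set).
  P4: blocked at collider U4 (neither it nor any descendant is in the conditioning set).
  P5: blocked at collider U4 (neither it nor any descendant is in the conditioning set).
{U9} does not satisfy the backdoor criterion.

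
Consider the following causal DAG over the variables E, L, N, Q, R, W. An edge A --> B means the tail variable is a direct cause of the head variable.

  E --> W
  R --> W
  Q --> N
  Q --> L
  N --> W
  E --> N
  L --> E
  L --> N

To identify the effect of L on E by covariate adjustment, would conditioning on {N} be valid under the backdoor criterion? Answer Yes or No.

Backdoor paths from L to E (paths whose first edge points into L):
  P1: L <- Q -> N <- E
  P2: L <- Q -> N -> W <- E
Condition 1 (no descendant of L in the set): FAILS — N is a descendant of L.
Condition 2 (every backdoor path blocked by {N}):
  P1: open — collider(s) N are conditioned on (or have a conditioned descendant) and no non-collider on the path is in the set.
  P2: blocked at chain node N ∈ conditioning set.
{N} does not satisfy the backdoor criterion.

No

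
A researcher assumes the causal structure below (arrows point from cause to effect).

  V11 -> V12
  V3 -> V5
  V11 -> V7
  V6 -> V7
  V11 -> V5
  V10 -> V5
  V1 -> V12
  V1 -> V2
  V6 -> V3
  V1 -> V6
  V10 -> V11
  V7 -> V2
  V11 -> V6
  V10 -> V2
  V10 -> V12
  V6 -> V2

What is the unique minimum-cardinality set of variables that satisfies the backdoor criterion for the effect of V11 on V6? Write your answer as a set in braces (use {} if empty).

Variables eligible for adjustment (non-descendants of V11, excluding V11 and V6): {V1, V10}.
Backdoor paths from V11 to V6:
  P1: V11 <- V10 -> V12 <- V1 -> V6
  P2: V11 <- V10 -> V12 <- V1 -> V2 <- V6
  P3: V11 <- V10 -> V12 <- V1 -> V2 <- V7 <- V6
  P4: V11 <- V10 -> V5 <- V3 <- V6
  P5: V11 <- V10 -> V2 <- V1 -> V6
  P6: V11 <- V10 -> V2 <- V6
  P7: V11 <- V10 -> V2 <- V7 <- V6
Each backdoor path contains an unconditioned collider, so every path is already blocked with the empty conditioning set:
  P1: blocked at collider V12 (neither it nor any descendant is in the conditioning set).
  P2: blocked at collider V12 (neither it nor any descendant is in the conditioning set).
  P3: blocked at collider V12 (neither it nor any descendant is in the conditioning set).
  P4: blocked at collider V5 (neither it nor any descendant is in the conditioning set).
  P5: blocked at collider V2 (neither it nor any descendant is in the conditioning set).
  P6: blocked at collider V2 (neither it nor any descendant is in the conditioning set).
  P7: blocked at collider V2 (neither it nor any descendant is in the conditioning set).
The empty set is therefore the unique smallest valid set.

{}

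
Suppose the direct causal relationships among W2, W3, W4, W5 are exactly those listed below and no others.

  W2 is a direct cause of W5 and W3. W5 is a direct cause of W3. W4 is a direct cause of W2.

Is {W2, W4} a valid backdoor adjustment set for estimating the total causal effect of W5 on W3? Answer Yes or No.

Backdoor paths from W5 to W3 (paths whose first edge points into W5):
  P1: W5 <- W2 -> W3
Condition 1 (no descendant of W5 in the set): holds — descendants of W5 are {W3}; none are in {W2, W4}.
Condition 2 (every backdoor path blocked by {W2, W4}):
  P1: blocked at fork node W2 ∈ conditioning set.
{W2, W4} satisfies the backdoor criterion.

Yes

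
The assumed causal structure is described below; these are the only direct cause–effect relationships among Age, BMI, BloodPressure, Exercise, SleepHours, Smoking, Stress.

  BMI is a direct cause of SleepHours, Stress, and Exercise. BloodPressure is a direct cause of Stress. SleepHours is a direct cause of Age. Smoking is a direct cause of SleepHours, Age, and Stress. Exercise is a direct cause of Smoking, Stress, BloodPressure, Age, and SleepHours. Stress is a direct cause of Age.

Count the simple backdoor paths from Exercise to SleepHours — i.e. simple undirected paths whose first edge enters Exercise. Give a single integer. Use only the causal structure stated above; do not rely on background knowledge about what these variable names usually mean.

5

A backdoor path from Exercise to SleepHours is any simple undirected path whose first edge points into Exercise (i.e. leaves Exercise via a parent).
Parents of Exercise: {BMI}.
Enumerating:
  P1: Exercise <- BMI -> Stress <- Smoking -> SleepHours
  P2: Exercise <- BMI -> Stress <- Smoking -> Age <- SleepHours
  P3: Exercise <- BMI -> Stress -> Age <- Smoking -> SleepHours
  P4: Exercise <- BMI -> Stress -> Age <- SleepHours
  P5: Exercise <- BMI -> SleepHours
That exhausts the simple backdoor paths. Count: 5.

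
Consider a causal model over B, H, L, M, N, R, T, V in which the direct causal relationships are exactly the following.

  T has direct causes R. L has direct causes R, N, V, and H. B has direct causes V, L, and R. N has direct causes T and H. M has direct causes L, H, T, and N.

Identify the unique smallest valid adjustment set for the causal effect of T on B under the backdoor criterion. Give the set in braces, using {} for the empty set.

Variables eligible for adjustment (non-descendants of T, excluding T and B): {H, R, V}.
Backdoor paths from T to B:
  P1: T <- R -> L <- V -> B
  P2: T <- R -> L -> B
  P3: T <- R -> B
The empty set is not sufficient: P2 (T <- R -> L -> B) has no collider blocking it and no conditioned non-collider, so it is open.
Try {R}:
  P1: blocked at fork node R ∈ conditioning set.
  P2: blocked at fork node R ∈ conditioning set.
  P3: blocked at fork node R ∈ conditioning set.
{R} contains no descendant of T and blocks every backdoor path.
No other singleton works — e.g. {V} leaves P2 open — so {R} is the unique smallest valid adjustment set.

{R}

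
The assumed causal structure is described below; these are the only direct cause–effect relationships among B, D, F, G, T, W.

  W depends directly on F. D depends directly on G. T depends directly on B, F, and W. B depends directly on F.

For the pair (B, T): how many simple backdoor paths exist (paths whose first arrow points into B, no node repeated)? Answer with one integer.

2

A backdoor path from B to T is any simple undirected path whose first edge points into B (i.e. leaves B via a parent).
Parents of B: {F}.
Enumerating:
  P1: B <- F -> W -> T
  P2: B <- F -> T
That exhausts the simple backdoor paths. Count: 2.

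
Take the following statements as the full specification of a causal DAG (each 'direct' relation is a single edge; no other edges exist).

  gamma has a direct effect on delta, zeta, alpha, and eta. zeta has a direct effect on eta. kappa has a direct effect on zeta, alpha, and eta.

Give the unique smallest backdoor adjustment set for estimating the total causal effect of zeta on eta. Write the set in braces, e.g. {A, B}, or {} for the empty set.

Variables eligible for adjustment (non-descendants of zeta, excluding zeta and eta): {alpha, delta, gamma, kappa}.
Backdoor paths from zeta to eta:
  P1: zeta <- gamma -> alpha <- kappa -> eta
  P2: zeta <- gamma -> eta
  P3: zeta <- kappa -> alpha <- gamma -> eta
  P4: zeta <- kappa -> eta
The empty set is not sufficient: P2 (zeta <- gamma -> eta) has no collider blocking it and no conditioned non-collider, so it is open.
Try {gamma, kappa}:
  P1: blocked at fork node gamma ∈ conditioning set.
  P2: blocked at fork node gamma ∈ conditioning set.
  P3: blocked at fork node kappa ∈ conditioning set.
  P4: blocked at fork node kappa ∈ conditioning set.
{gamma, kappa} contains no descendant of zeta and blocks every backdoor path.
Every element of {gamma, kappa} is needed (dropping gamma leaves P2 open; dropping kappa leaves P4 open), so no proper subset is valid.
Among all size-2 subsets of the eligible variables, only {gamma, kappa} blocks every backdoor path, so it is the unique smallest valid adjustment set.

{gamma, kappa}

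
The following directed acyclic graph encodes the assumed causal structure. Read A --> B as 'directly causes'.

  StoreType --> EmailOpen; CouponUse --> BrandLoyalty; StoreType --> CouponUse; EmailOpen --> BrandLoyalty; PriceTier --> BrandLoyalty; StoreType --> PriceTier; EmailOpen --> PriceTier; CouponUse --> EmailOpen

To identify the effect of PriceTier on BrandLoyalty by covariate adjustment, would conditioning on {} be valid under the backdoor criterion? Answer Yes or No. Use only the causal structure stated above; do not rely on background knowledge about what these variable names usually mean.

Backdoor paths from PriceTier to BrandLoyalty (paths whose first edge points into PriceTier):
  P1: PriceTier <- StoreType -> CouponUse -> EmailOpen -> BrandLoyalty
  P2: PriceTier <- StoreType -> CouponUse -> BrandLoyalty
  P3: PriceTier <- StoreType -> EmailOpen <- CouponUse -> BrandLoyalty
  P4: PriceTier <- StoreType -> EmailOpen -> BrandLoyalty
  P5: PriceTier <- EmailOpen <- StoreType -> CouponUse -> BrandLoyalty
  P6: PriceTier <- EmailOpen <- CouponUse -> BrandLoyalty
  P7: PriceTier <- EmailOpen -> BrandLoyalty
Condition 1 (no descendant of PriceTier in the set): holds — descendants of PriceTier are {BrandLoyalty}; none are in {}.
Condition 2 (every backdoor path blocked by {}):
  P1: open — no interior node is in the conditioning set.
  P2: open — no interior node is in the conditioning set.
  P3: blocked at collider EmailOpen (neither it nor any descendant is in the conditioning set).
  P4: open — no interior node is in the conditioning set.
  P5: open — no interior node is in the conditioning set.
  P6: open — no interior node is in the conditioning set.
  P7: open — no interior node is in the conditioning set.
{} does not satisfy the backdoor criterion.

No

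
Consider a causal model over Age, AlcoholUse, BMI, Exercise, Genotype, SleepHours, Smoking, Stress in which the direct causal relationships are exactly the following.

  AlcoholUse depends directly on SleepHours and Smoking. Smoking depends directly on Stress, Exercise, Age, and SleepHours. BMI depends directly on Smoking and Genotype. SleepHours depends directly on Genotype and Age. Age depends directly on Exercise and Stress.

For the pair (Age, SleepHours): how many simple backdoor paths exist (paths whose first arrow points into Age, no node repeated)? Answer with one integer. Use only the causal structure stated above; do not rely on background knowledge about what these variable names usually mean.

6

A backdoor path from Age to SleepHours is any simple undirected path whose first edge points into Age (i.e. leaves Age via a parent).
Parents of Age: {Exercise, Stress}.
Enumerating:
  P1: Age <- Exercise -> Smoking <- SleepHours
  P2: Age <- Exercise -> Smoking -> AlcoholUse <- SleepHours
  P3: Age <- Exercise -> Smoking -> BMI <- Genotype -> SleepHours
  P4: Age <- Stress -> Smoking <- SleepHours
  P5: Age <- Stress -> Smoking -> AlcoholUse <- SleepHours
  P6: Age <- Stress -> Smoking -> BMI <- Genotype -> SleepHours
That exhausts the simple backdoor paths. Count: 6.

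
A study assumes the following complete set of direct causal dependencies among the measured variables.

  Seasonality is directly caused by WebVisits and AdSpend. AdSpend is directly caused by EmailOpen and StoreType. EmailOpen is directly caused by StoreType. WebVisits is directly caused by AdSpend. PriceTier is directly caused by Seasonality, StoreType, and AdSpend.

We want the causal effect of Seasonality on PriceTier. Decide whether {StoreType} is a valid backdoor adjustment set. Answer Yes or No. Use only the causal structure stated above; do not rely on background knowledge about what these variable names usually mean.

Backdoor paths from Seasonality to PriceTier (paths whose first edge points into Seasonality):
  P1: Seasonality <- AdSpend <- StoreType -> PriceTier
  P2: Seasonality <- AdSpend <- EmailOpen <- StoreType -> PriceTier
  P3: Seasonality <- AdSpend -> PriceTier
  P4: Seasonality <- WebVisits <- AdSpend <- StoreType -> PriceTier
  P5: Seasonality <- WebVisits <- AdSpend <- EmailOpen <- StoreType -> PriceTier
  P6: Seasonality <- WebVisits <- AdSpend -> PriceTier
Condition 1 (no descendant of Seasonality in the set): holds — descendants of Seasonality are {PriceTier}; none are in {StoreType}.
Condition 2 (every backdoor path blocked by {StoreType}):
  P1: blocked at fork node StoreType ∈ conditioning set.
  P2: blocked at fork node StoreType ∈ conditioning set.
  P3: open — no interior node is in the conditioning set.
  P4: blocked at fork node StoreType ∈ conditioning set.
  P5: blocked at fork node StoreType ∈ conditioning set.
  P6: open — no interior node is in the conditioning set.
{StoreType} does not satisfy the backdoor criterion.

No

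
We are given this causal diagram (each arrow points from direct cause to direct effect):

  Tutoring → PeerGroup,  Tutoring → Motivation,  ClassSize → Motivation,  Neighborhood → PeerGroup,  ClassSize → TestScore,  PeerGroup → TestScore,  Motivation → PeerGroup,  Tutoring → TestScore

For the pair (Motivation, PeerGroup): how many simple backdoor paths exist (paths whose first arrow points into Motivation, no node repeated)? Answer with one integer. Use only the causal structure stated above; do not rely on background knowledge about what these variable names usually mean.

A backdoor path from Motivation to PeerGroup is any simple undirected path whose first edge points into Motivation (i.e. leaves Motivation via a parent).
Parents of Motivation: {ClassSize, Tutoring}.
Enumerating:
  P1: Motivation <- Tutoring -> PeerGroup
  P2: Motivation <- Tutoring -> TestScore <- PeerGroup
  P3: Motivation <- ClassSize -> TestScore <- Tutoring -> PeerGroup
  P4: Motivation <- ClassSize -> TestScore <- PeerGroup
That exhausts the simple backdoor paths. Count: 4.

4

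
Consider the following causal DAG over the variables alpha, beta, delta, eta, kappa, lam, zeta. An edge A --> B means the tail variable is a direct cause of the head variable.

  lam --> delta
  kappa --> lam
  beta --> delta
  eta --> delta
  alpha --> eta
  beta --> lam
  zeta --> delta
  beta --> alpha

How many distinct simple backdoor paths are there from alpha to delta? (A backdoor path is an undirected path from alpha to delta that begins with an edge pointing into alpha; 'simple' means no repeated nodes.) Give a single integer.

2

A backdoor path from alpha to delta is any simple undirected path whose first edge points into alpha (i.e. leaves alpha via a parent).
Parents of alpha: {beta}.
Enumerating:
  P1: alpha <- beta -> lam -> delta
  P2: alpha <- beta -> delta
That exhausts the simple backdoor paths. Count: 2.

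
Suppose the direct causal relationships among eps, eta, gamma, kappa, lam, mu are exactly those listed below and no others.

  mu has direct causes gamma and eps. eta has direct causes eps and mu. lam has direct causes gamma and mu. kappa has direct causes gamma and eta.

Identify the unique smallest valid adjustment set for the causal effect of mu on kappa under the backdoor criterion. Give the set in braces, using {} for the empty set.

Variables eligible for adjustment (non-descendants of mu, excluding mu and kappa): {eps, gamma}.
Backdoor paths from mu to kappa:
  P1: mu <- eps -> eta -> kappa
  P2: mu <- gamma -> kappa
The empty set is not sufficient: P1 (mu <- eps -> eta -> kappa) has no collider blocking it and no conditioned non-collider, so it is open.
Try {eps, gamma}:
  P1: blocked at fork node eps ∈ conditioning set.
  P2: blocked at fork node gamma ∈ conditioning set.
{eps, gamma} contains no descendant of mu and blocks every backdoor path.
Every element of {eps, gamma} is needed (dropping eps leaves P1 open; dropping gamma leaves P2 open), so no proper subset is valid.
Among all size-2 subsets of the eligible variables, only {eps, gamma} blocks every backdoor path, so it is the unique smallest valid adjustment set.

{eps, gamma}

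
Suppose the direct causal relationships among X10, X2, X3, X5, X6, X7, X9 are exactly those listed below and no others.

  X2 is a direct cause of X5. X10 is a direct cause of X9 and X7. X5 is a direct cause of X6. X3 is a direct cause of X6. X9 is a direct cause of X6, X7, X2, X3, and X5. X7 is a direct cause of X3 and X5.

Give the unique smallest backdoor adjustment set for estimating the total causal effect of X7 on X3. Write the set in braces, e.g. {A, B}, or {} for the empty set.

{X9}

Variables eligible for adjustment (non-descendants of X7, excluding X7 and X3): {X10, X2, X9}.
Backdoor paths from X7 to X3:
  P1: X7 <- X10 -> X9 -> X2 -> X5 -> X6 <- X3
  P2: X7 <- X10 -> X9 -> X5 -> X6 <- X3
  P3: X7 <- X10 -> X9 -> X3
  P4: X7 <- X10 -> X9 -> X6 <- X3
  P5: X7 <- X9 -> X2 -> X5 -> X6 <- X3
  P6: X7 <- X9 -> X5 -> X6 <- X3
  P7: X7 <- X9 -> X3
  P8: X7 <- X9 -> X6 <- X3
The empty set is not sufficient: P3 (X7 <- X10 -> X9 -> X3) has no collider blocking it and no conditioned non-collider, so it is open.
Try {X9}:
  P1: blocked at chain node X9 ∈ conditioning set.
  P2: blocked at chain node X9 ∈ conditioning set.
  P3: blocked at chain node X9 ∈ conditioning set.
  P4: blocked at chain node X9 ∈ conditioning set.
  P5: blocked at fork node X9 ∈ conditioning set.
  P6: blocked at fork node X9 ∈ conditioning set.
  P7: blocked at fork node X9 ∈ conditioning set.
  P8: blocked at fork node X9 ∈ conditioning set.
{X9} contains no descendant of X7 and blocks every backdoor path.
No other singleton works — e.g. {X10} leaves P7 open — so {X9} is the unique smallest valid adjustment set.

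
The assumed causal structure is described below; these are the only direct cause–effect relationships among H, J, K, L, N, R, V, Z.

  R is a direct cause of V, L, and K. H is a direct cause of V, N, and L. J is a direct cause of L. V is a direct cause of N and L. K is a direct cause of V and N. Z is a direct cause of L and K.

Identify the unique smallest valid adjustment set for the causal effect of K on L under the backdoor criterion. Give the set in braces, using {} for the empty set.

{R, Z}

Variables eligible for adjustment (non-descendants of K, excluding K and L): {H, J, R, Z}.
Backdoor paths from K to L:
  P1: K <- R -> V <- H -> L
  P2: K <- R -> V -> L
  P3: K <- R -> V -> N <- H -> L
  P4: K <- R -> L
  P5: K <- Z -> L
The empty set is not sufficient: P2 (K <- R -> V -> L) has no collider blocking it and no conditioned non-collider, so it is open.
Try {R, Z}:
  P1: blocked at fork node R ∈ conditioning set.
  P2: blocked at fork node R ∈ conditioning set.
  P3: blocked at fork node R ∈ conditioning set.
  P4: blocked at fork node R ∈ conditioning set.
  P5: blocked at fork node Z ∈ conditioning set.
{R, Z} contains no descendant of K and blocks every backdoor path.
Every element of {R, Z} is needed (dropping R leaves P2 open; dropping Z leaves P5 open), so no proper subset is valid.
Among all size-2 subsets of the eligible variables, only {R, Z} blocks every backdoor path, so it is the unique smallest valid adjustment set.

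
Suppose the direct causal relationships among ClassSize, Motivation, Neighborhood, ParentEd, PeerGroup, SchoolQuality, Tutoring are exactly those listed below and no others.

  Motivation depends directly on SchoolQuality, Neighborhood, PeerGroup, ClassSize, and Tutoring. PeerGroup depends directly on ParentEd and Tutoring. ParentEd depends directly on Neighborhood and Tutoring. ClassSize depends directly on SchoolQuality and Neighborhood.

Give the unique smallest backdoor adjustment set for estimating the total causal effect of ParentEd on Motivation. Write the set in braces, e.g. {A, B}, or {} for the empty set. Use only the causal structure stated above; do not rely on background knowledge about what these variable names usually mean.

{Neighborhood, Tutoring}

Variables eligible for adjustment (non-descendants of ParentEd, excluding ParentEd and Motivation): {ClassSize, Neighborhood, SchoolQuality, Tutoring}.
Backdoor paths from ParentEd to Motivation:
  P1: ParentEd <- Tutoring -> PeerGroup -> Motivation
  P2: ParentEd <- Tutoring -> Motivation
  P3: ParentEd <- Neighborhood -> ClassSize <- SchoolQuality -> Motivation
  P4: ParentEd <- Neighborhood -> ClassSize -> Motivation
  P5: ParentEd <- Neighborhood -> Motivation
The empty set is not sufficient: P1 (ParentEd <- Tutoring -> PeerGroup -> Motivation) has no collider blocking it and no conditioned non-collider, so it is open.
Try {Neighborhood, Tutoring}:
  P1: blocked at fork node Tutoring ∈ conditioning set.
  P2: blocked at fork node Tutoring ∈ conditioning set.
  P3: blocked at fork node Neighborhood ∈ conditioning set.
  P4: blocked at fork node Neighborhood ∈ conditioning set.
  P5: blocked at fork node Neighborhood ∈ conditioning set.
{Neighborhood, Tutoring} contains no descendant of ParentEd and blocks every backdoor path.
Every element of {Neighborhood, Tutoring} is needed (dropping Neighborhood leaves P4 open; dropping Tutoring leaves P1 open), so no proper subset is valid.
Among all size-2 subsets of the eligible variables, only {Neighborhood, Tutoring} blocks every backdoor path, so it is the unique smallest valid adjustment set.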